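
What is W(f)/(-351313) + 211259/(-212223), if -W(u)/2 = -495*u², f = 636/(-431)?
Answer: -13871800961620907/13849726925601039 ≈ -1.0016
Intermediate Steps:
f = -636/431 (f = 636*(-1/431) = -636/431 ≈ -1.4756)
W(u) = 990*u² (W(u) = -(-990)*u² = 990*u²)
W(f)/(-351313) + 211259/(-212223) = (990*(-636/431)²)/(-351313) + 211259/(-212223) = (990*(404496/185761))*(-1/351313) + 211259*(-1/212223) = (400451040/185761)*(-1/351313) - 211259/212223 = -400451040/65260254193 - 211259/212223 = -13871800961620907/13849726925601039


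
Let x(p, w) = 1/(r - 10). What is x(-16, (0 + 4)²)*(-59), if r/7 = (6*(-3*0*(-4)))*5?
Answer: 59/10 ≈ 5.9000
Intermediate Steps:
r = 0 (r = 7*((6*(-3*0*(-4)))*5) = 7*((6*(0*(-4)))*5) = 7*((6*0)*5) = 7*(0*5) = 7*0 = 0)
x(p, w) = -⅒ (x(p, w) = 1/(0 - 10) = 1/(-10) = -⅒)
x(-16, (0 + 4)²)*(-59) = -⅒*(-59) = 59/10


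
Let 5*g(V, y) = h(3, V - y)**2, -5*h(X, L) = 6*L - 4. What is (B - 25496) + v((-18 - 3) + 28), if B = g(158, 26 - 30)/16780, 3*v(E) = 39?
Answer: -13362413869/524375 ≈ -25483.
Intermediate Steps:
h(X, L) = 4/5 - 6*L/5 (h(X, L) = -(6*L - 4)/5 = -(-4 + 6*L)/5 = 4/5 - 6*L/5)
v(E) = 13 (v(E) = (1/3)*39 = 13)
g(V, y) = (4/5 - 6*V/5 + 6*y/5)**2/5 (g(V, y) = (4/5 - 6*(V - y)/5)**2/5 = (4/5 + (-6*V/5 + 6*y/5))**2/5 = (4/5 - 6*V/5 + 6*y/5)**2/5)
B = 234256/524375 (B = (4*(-2 - 3*(26 - 30) + 3*158)**2/125)/16780 = (4*(-2 - 3*(-4) + 474)**2/125)*(1/16780) = (4*(-2 + 12 + 474)**2/125)*(1/16780) = ((4/125)*484**2)*(1/16780) = ((4/125)*234256)*(1/16780) = (937024/125)*(1/16780) = 234256/524375 ≈ 0.44673)
(B - 25496) + v((-18 - 3) + 28) = (234256/524375 - 25496) + 13 = -13369230744/524375 + 13 = -13362413869/524375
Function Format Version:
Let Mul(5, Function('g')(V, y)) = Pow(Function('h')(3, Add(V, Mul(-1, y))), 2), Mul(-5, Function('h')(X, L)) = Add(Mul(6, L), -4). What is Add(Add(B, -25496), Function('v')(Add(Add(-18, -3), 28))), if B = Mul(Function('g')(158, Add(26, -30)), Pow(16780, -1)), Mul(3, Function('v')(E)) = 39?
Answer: Rational(-13362413869, 524375) ≈ -25483.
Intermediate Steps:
Function('h')(X, L) = Add(Rational(4, 5), Mul(Rational(-6, 5), L)) (Function('h')(X, L) = Mul(Rational(-1, 5), Add(Mul(6, L), -4)) = Mul(Rational(-1, 5), Add(-4, Mul(6, L))) = Add(Rational(4, 5), Mul(Rational(-6, 5), L)))
Function('v')(E) = 13 (Function('v')(E) = Mul(Rational(1, 3), 39) = 13)
Function('g')(V, y) = Mul(Rational(1, 5), Pow(Add(Rational(4, 5), Mul(Rational(-6, 5), V), Mul(Rational(6, 5), y)), 2)) (Function('g')(V, y) = Mul(Rational(1, 5), Pow(Add(Rational(4, 5), Mul(Rational(-6, 5), Add(V, Mul(-1, y)))), 2)) = Mul(Rational(1, 5), Pow(Add(Rational(4, 5), Add(Mul(Rational(-6, 5), V), Mul(Rational(6, 5), y))), 2)) = Mul(Rational(1, 5), Pow(Add(Rational(4, 5), Mul(Rational(-6, 5), V), Mul(Rational(6, 5), y)), 2)))
B = Rational(234256, 524375) (B = Mul(Mul(Rational(4, 125), Pow(Add(-2, Mul(-3, Add(26, -30)), Mul(3, 158)), 2)), Pow(16780, -1)) = Mul(Mul(Rational(4, 125), Pow(Add(-2, Mul(-3, -4), 474), 2)), Rational(1, 16780)) = Mul(Mul(Rational(4, 125), Pow(Add(-2, 12, 474), 2)), Rational(1, 16780)) = Mul(Mul(Rational(4, 125), Pow(484, 2)), Rational(1, 16780)) = Mul(Mul(Rational(4, 125), 234256), Rational(1, 16780)) = Mul(Rational(937024, 125), Rational(1, 16780)) = Rational(234256, 524375) ≈ 0.44673)
Add(Add(B, -25496), Function('v')(Add(Add(-18, -3), 28))) = Add(Add(Rational(234256, 524375), -25496), 13) = Add(Rational(-13369230744, 524375), 13) = Rational(-13362413869, 524375)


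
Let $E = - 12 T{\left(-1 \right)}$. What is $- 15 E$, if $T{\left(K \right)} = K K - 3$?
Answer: $-360$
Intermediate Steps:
$T{\left(K \right)} = -3 + K^{2}$ ($T{\left(K \right)} = K^{2} - 3 = -3 + K^{2}$)
$E = 24$ ($E = - 12 \left(-3 + \left(-1\right)^{2}\right) = - 12 \left(-3 + 1\right) = \left(-12\right) \left(-2\right) = 24$)
$- 15 E = \left(-15\right) 24 = -360$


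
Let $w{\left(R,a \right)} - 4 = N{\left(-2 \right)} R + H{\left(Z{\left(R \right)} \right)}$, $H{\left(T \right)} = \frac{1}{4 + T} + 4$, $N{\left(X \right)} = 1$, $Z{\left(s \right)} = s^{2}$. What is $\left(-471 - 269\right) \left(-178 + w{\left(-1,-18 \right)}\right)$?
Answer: $126392$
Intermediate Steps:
$H{\left(T \right)} = 4 + \frac{1}{4 + T}$
$w{\left(R,a \right)} = 4 + R + \frac{17 + 4 R^{2}}{4 + R^{2}}$ ($w{\left(R,a \right)} = 4 + \left(1 R + \frac{17 + 4 R^{2}}{4 + R^{2}}\right) = 4 + \left(R + \frac{17 + 4 R^{2}}{4 + R^{2}}\right) = 4 + R + \frac{17 + 4 R^{2}}{4 + R^{2}}$)
$\left(-471 - 269\right) \left(-178 + w{\left(-1,-18 \right)}\right) = \left(-471 - 269\right) \left(-178 + \frac{33 + \left(-1\right)^{3} + 4 \left(-1\right) + 8 \left(-1\right)^{2}}{4 + \left(-1\right)^{2}}\right) = - 740 \left(-178 + \frac{33 - 1 - 4 + 8 \cdot 1}{4 + 1}\right) = - 740 \left(-178 + \frac{33 - 1 - 4 + 8}{5}\right) = - 740 \left(-178 + \frac{1}{5} \cdot 36\right) = - 740 \left(-178 + \frac{36}{5}\right) = \left(-740\right) \left(- \frac{854}{5}\right) = 126392$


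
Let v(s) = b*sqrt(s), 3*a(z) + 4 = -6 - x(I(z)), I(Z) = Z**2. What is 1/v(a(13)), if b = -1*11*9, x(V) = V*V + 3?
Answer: I*sqrt(85722)/2828826 ≈ 0.0001035*I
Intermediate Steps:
x(V) = 3 + V**2 (x(V) = V**2 + 3 = 3 + V**2)
b = -99 (b = -11*9 = -99)
a(z) = -13/3 - z**4/3 (a(z) = -4/3 + (-6 - (3 + (z**2)**2))/3 = -4/3 + (-6 - (3 + z**4))/3 = -4/3 + (-6 + (-3 - z**4))/3 = -4/3 + (-9 - z**4)/3 = -4/3 + (-3 - z**4/3) = -13/3 - z**4/3)
v(s) = -99*sqrt(s)
1/v(a(13)) = 1/(-99*sqrt(-13/3 - 1/3*13**4)) = 1/(-99*sqrt(-13/3 - 1/3*28561)) = 1/(-99*sqrt(-13/3 - 28561/3)) = 1/(-33*I*sqrt(85722)) = I*sqrt(85722)/2828826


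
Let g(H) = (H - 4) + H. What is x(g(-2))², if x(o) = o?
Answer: 64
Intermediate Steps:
g(H) = -4 + 2*H (g(H) = (-4 + H) + H = -4 + 2*H)
x(g(-2))² = (-4 + 2*(-2))² = (-4 - 4)² = (-8)² = 64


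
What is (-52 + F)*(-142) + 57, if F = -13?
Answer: 9287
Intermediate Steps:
(-52 + F)*(-142) + 57 = (-52 - 13)*(-142) + 57 = -65*(-142) + 57 = 9230 + 57 = 9287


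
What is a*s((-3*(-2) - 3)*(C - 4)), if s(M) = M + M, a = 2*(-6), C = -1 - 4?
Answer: 648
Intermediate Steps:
C = -5
a = -12
s(M) = 2*M
a*s((-3*(-2) - 3)*(C - 4)) = -24*(-3*(-2) - 3)*(-5 - 4) = -24*(6 - 3)*(-9) = -24*3*(-9) = -24*(-27) = -12*(-54) = 648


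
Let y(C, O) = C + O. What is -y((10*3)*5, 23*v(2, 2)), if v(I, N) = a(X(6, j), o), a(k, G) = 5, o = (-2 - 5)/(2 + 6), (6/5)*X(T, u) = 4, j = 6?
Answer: -265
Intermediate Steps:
X(T, u) = 10/3 (X(T, u) = (⅚)*4 = 10/3)
o = -7/8 ≈ -0.87500
v(I, N) = 5
-y((10*3)*5, 23*v(2, 2)) = -((10*3)*5 + 23*5) = -(30*5 + 115) = -(150 + 115) = -1*265 = -265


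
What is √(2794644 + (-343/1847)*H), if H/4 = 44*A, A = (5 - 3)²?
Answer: 2*√2383306923653/1847 ≈ 1671.7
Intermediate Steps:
A = 4 (A = 2² = 4)
H = 704 (H = 4*(44*4) = 4*176 = 704)
√(2794644 + (-343/1847)*H) = √(2794644 - 343/1847*704) = √(2794644 - 241472/1847) = √(5161465996/1847) = 2*√2383306923653/1847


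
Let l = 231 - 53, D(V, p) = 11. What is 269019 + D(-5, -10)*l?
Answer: 270977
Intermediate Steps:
l = 178
269019 + D(-5, -10)*l = 269019 + 11*178 = 269019 + 1958 = 270977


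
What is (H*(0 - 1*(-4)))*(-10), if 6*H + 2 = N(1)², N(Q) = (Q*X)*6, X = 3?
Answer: -6440/3 ≈ -2146.7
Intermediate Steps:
N(Q) = 18*Q (N(Q) = (Q*3)*6 = (3*Q)*6 = 18*Q)
H = 161/3 (H = -⅓ + (18*1)²/6 = -⅓ + (⅙)*18² = -⅓ + (⅙)*324 = -⅓ + 54 = 161/3 ≈ 53.667)
(H*(0 - 1*(-4)))*(-10) = (161*(0 - 1*(-4))/3)*(-10) = (161*(0 + 4)/3)*(-10) = ((161/3)*4)*(-10) = (644/3)*(-10) = -6440/3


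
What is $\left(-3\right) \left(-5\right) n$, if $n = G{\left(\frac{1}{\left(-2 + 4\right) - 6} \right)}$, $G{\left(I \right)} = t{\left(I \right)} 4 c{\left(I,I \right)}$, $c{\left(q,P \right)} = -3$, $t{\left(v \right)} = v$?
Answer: $45$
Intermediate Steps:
$G{\left(I \right)} = - 12 I$ ($G{\left(I \right)} = I 4 \left(-3\right) = 4 I \left(-3\right) = - 12 I$)
$n = 3$ ($n = - \frac{12}{\left(-2 + 4\right) - 6} = - \frac{12}{2 - 6} = - \frac{12}{-4} = \left(-12\right) \left(- \frac{1}{4}\right) = 3$)
$\left(-3\right) \left(-5\right) n = \left(-3\right) \left(-5\right) 3 = 15 \cdot 3 = 45$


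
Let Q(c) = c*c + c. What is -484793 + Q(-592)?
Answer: -134921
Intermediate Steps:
Q(c) = c + c² (Q(c) = c² + c = c + c²)
-484793 + Q(-592) = -484793 - 592*(1 - 592) = -484793 - 592*(-591) = -484793 + 349872 = -134921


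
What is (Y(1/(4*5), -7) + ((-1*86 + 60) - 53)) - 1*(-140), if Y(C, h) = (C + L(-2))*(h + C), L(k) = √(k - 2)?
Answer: 24261/400 - 139*I/10 ≈ 60.652 - 13.9*I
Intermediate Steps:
L(k) = √(-2 + k)
Y(C, h) = (C + h)*(C + 2*I) (Y(C, h) = (C + √(-2 - 2))*(h + C) = (C + √(-4))*(C + h) = (C + 2*I)*(C + h) = (C + h)*(C + 2*I))
(Y(1/(4*5), -7) + ((-1*86 + 60) - 53)) - 1*(-140) = (((1/(4*5))² - 7/(4*5) + 2*I/((4*5)) + 2*I*(-7)) + ((-1*86 + 60) - 53)) - 1*(-140) = (((1/20)² - 7/20 + 2*I/20 - 14*I) + ((-86 + 60) - 53)) + 140 = (((1/20)² + (1/20)*(-7) + 2*I*(1/20) - 14*I) + (-26 - 53)) + 140 = ((1/400 - 7/20 + I/10 - 14*I) - 79) + 140 = ((-139/400 - 139*I/10) - 79) + 140 = (-31739/400 - 139*I/10) + 140 = 24261/400 - 139*I/10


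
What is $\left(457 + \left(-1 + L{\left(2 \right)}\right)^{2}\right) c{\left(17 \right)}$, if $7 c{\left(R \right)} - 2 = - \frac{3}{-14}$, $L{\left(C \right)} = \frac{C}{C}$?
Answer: $\frac{14167}{98} \approx 144.56$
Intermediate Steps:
$L{\left(C \right)} = 1$
$c{\left(R \right)} = \frac{31}{98}$ ($c{\left(R \right)} = \frac{2}{7} + \frac{\left(-3\right) \frac{1}{-14}}{7} = \frac{2}{7} + \frac{\left(-3\right) \left(- \frac{1}{14}\right)}{7} = \frac{2}{7} + \frac{1}{7} \cdot \frac{3}{14} = \frac{2}{7} + \frac{3}{98} = \frac{31}{98}$)
$\left(457 + \left(-1 + L{\left(2 \right)}\right)^{2}\right) c{\left(17 \right)} = \left(457 + \left(-1 + 1\right)^{2}\right) \frac{31}{98} = \left(457 + 0^{2}\right) \frac{31}{98} = \left(457 + 0\right) \frac{31}{98} = 457 \cdot \frac{31}{98} = \frac{14167}{98}$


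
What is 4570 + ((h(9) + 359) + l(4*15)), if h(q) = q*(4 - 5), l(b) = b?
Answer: 4980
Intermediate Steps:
h(q) = -q (h(q) = q*(-1) = -q)
4570 + ((h(9) + 359) + l(4*15)) = 4570 + ((-1*9 + 359) + 4*15) = 4570 + ((-9 + 359) + 60) = 4570 + (350 + 60) = 4570 + 410 = 4980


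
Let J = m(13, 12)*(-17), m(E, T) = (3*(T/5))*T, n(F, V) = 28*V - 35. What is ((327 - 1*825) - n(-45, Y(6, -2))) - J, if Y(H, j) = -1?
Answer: 5169/5 ≈ 1033.8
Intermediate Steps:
n(F, V) = -35 + 28*V
m(E, T) = 3*T**2/5 (m(E, T) = (3*(T*(1/5)))*T = (3*(T/5))*T = (3*T/5)*T = 3*T**2/5)
J = -7344/5 (J = ((3/5)*12**2)*(-17) = ((3/5)*144)*(-17) = (432/5)*(-17) = -7344/5 ≈ -1468.8)
((327 - 1*825) - n(-45, Y(6, -2))) - J = ((327 - 1*825) - (-35 + 28*(-1))) - 1*(-7344/5) = ((327 - 825) - (-35 - 28)) + 7344/5 = (-498 - 1*(-63)) + 7344/5 = (-498 + 63) + 7344/5 = -435 + 7344/5 = 5169/5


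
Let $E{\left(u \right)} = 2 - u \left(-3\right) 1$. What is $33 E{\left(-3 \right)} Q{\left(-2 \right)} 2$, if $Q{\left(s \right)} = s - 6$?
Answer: $3696$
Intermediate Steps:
$Q{\left(s \right)} = -6 + s$ ($Q{\left(s \right)} = s - 6 = -6 + s$)
$E{\left(u \right)} = 2 + 3 u$ ($E{\left(u \right)} = 2 - - 3 u 1 = 2 - - 3 u = 2 + 3 u$)
$33 E{\left(-3 \right)} Q{\left(-2 \right)} 2 = 33 \left(2 + 3 \left(-3\right)\right) \left(-6 - 2\right) 2 = 33 \left(2 - 9\right) \left(-8\right) 2 = 33 \left(-7\right) \left(-8\right) 2 = 33 \cdot 56 \cdot 2 = 33 \cdot 112 = 3696$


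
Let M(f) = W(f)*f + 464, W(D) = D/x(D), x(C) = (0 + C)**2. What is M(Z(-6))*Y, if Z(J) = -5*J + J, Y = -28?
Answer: -13020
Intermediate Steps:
x(C) = C**2
Z(J) = -4*J
W(D) = 1/D (W(D) = D/(D**2) = D/D**2 = 1/D)
M(f) = 465 (M(f) = f/f + 464 = 1 + 464 = 465)
M(Z(-6))*Y = 465*(-28) = -13020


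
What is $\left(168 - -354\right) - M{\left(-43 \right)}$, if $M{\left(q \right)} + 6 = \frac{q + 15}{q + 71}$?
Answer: $529$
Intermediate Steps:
$M{\left(q \right)} = -6 + \frac{15 + q}{71 + q}$ ($M{\left(q \right)} = -6 + \frac{q + 15}{q + 71} = -6 + \frac{15 + q}{71 + q}$)
$\left(168 - -354\right) - M{\left(-43 \right)} = \left(168 - -354\right) - \frac{-411 - -215}{71 - 43} = \left(168 + 354\right) - \frac{-411 + 215}{28} = 522 - \frac{1}{28} \left(-196\right) = 522 - -7 = 522 + 7 = 529$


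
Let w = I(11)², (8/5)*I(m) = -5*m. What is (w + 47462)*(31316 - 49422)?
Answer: -28183736229/32 ≈ -8.8074e+8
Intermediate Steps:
I(m) = -25*m/8 (I(m) = 5*(-5*m)/8 = -25*m/8)
w = 75625/64 (w = (-25/8*11)² = (-275/8)² = 75625/64 ≈ 1181.6)
(w + 47462)*(31316 - 49422) = (75625/64 + 47462)*(31316 - 49422) = (3113193/64)*(-18106) = -28183736229/32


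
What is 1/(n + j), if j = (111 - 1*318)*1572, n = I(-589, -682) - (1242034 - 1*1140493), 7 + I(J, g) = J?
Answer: -1/427541 ≈ -2.3390e-6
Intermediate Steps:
I(J, g) = -7 + J
n = -102137 (n = (-7 - 589) - (1242034 - 1*1140493) = -596 - (1242034 - 1140493) = -596 - 1*101541 = -596 - 101541 = -102137)
j = -325404 (j = (111 - 318)*1572 = -207*1572 = -325404)
1/(n + j) = 1/(-102137 - 325404) = 1/(-427541) = -1/427541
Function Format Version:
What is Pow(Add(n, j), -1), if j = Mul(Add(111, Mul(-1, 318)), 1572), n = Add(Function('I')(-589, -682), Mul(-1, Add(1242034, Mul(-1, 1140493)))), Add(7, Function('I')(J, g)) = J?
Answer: Rational(-1, 427541) ≈ -2.3390e-6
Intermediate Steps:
Function('I')(J, g) = Add(-7, J)
n = -102137 (n = Add(Add(-7, -589), Mul(-1, Add(1242034, Mul(-1, 1140493)))) = Add(-596, Mul(-1, Add(1242034, -1140493))) = Add(-596, Mul(-1, 101541)) = Add(-596, -101541) = -102137)
j = -325404 (j = Mul(Add(111, -318), 1572) = Mul(-207, 1572) = -325404)
Pow(Add(n, j), -1) = Pow(Add(-102137, -325404), -1) = Pow(-427541, -1) = Rational(-1, 427541)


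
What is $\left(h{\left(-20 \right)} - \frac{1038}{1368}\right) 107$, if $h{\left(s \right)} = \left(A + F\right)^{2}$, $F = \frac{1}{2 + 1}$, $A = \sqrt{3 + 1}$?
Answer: $\frac{342935}{684} \approx 501.37$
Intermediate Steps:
$A = 2$ ($A = \sqrt{4} = 2$)
$F = \frac{1}{3} \approx 0.33333$
$h{\left(s \right)} = \frac{49}{9}$ ($h{\left(s \right)} = \left(2 + \frac{1}{3}\right)^{2} = \left(\frac{7}{3}\right)^{2} = \frac{49}{9}$)
$\left(h{\left(-20 \right)} - \frac{1038}{1368}\right) 107 = \left(\frac{49}{9} - \frac{1038}{1368}\right) 107 = \left(\frac{49}{9} - \frac{173}{228}\right) 107 = \frac{3205}{684} \cdot 107 = \frac{342935}{684}$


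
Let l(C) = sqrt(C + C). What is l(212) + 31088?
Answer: 31088 + 2*sqrt(106) ≈ 31109.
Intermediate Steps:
l(C) = sqrt(2)*sqrt(C) (l(C) = sqrt(2*C) = sqrt(2)*sqrt(C))
l(212) + 31088 = sqrt(2)*sqrt(212) + 31088 = sqrt(2)*(2*sqrt(53)) + 31088 = 2*sqrt(106) + 31088 = 31088 + 2*sqrt(106)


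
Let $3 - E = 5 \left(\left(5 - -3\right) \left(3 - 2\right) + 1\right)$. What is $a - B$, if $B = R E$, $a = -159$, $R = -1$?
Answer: $-201$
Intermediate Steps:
$E = -42$ ($E = 3 - 5 \left(\left(5 - -3\right) \left(3 - 2\right) + 1\right) = 3 - 5 \left(\left(5 + 3\right) 1 + 1\right) = 3 - 5 \left(8 \cdot 1 + 1\right) = 3 - 5 \left(8 + 1\right) = 3 - 5 \cdot 9 = 3 - 45 = -42$)
$B = 42$ ($B = \left(-1\right) \left(-42\right) = 42$)
$a - B = -159 - 42 = -201$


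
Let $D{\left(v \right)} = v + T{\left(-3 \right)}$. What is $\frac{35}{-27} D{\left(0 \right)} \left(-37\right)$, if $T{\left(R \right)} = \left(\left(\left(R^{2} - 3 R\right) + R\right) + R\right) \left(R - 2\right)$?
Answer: $- \frac{25900}{9} \approx -2877.8$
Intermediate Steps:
$T{\left(R \right)} = \left(-2 + R\right) \left(R^{2} - R\right)$ ($T{\left(R \right)} = \left(\left(R^{2} - 2 R\right) + R\right) \left(-2 + R\right) = \left(R^{2} - R\right) \left(-2 + R\right) = \left(-2 + R\right) \left(R^{2} - R\right)$)
$D{\left(v \right)} = -60 + v$ ($D{\left(v \right)} = v - 3 \left(2 + \left(-3\right)^{2} - -9\right) = v - 3 \left(2 + 9 + 9\right) = v - 60 = -60 + v$)
$\frac{35}{-27} D{\left(0 \right)} \left(-37\right) = \frac{35}{-27} \left(-60 + 0\right) \left(-37\right) = 35 \left(- \frac{1}{27}\right) \left(-60\right) \left(-37\right) = \left(- \frac{35}{27}\right) \left(-60\right) \left(-37\right) = \frac{700}{9} \left(-37\right) = - \frac{25900}{9}$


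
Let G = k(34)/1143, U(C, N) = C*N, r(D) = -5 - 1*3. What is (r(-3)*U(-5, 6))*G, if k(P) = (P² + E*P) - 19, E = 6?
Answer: 35760/127 ≈ 281.57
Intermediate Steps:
r(D) = -8 (r(D) = -5 - 3 = -8)
k(P) = -19 + P² + 6*P (k(P) = (P² + 6*P) - 19 = -19 + P² + 6*P)
G = 149/127 (G = (-19 + 34² + 6*34)/1143 = (-19 + 1156 + 204)*(1/1143) = 1341*(1/1143) = 149/127 ≈ 1.1732)
(r(-3)*U(-5, 6))*G = -(-40)*6*(149/127) = -8*(-30)*(149/127) = 240*(149/127) = 35760/127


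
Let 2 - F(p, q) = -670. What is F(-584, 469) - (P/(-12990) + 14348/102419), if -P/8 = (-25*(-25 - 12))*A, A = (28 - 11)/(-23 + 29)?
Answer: 267513108830/399126843 ≈ 670.25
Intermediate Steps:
A = 17/6 ≈ 2.8333
F(p, q) = 672 (F(p, q) = 2 - 1*(-670) = 2 + 670 = 672)
P = -62900/3 (P = -8*(-25*(-25 - 12))*17/6 = -8*(-25*(-37))*17/6 = -7400*17/6 = -8*15725/6 = -62900/3 ≈ -20967.)
F(-584, 469) - (P/(-12990) + 14348/102419) = 672 - (-62900/3/(-12990) + 14348/102419) = 672 - (-62900/3*(-1/12990) + 14348*(1/102419)) = 672 - (6290/3897 + 14348/102419) = 672 - 1*700129666/399126843 = 672 - 700129666/399126843 = 267513108830/399126843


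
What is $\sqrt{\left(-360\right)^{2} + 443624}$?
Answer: $2 \sqrt{143306} \approx 757.12$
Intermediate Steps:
$\sqrt{\left(-360\right)^{2} + 443624} = \sqrt{129600 + 443624} = \sqrt{573224} = 2 \sqrt{143306}$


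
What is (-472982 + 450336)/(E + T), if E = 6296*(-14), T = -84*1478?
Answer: 11323/106148 ≈ 0.10667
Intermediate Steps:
T = -124152
E = -88144
(-472982 + 450336)/(E + T) = (-472982 + 450336)/(-88144 - 124152) = -22646/(-212296) = -22646*(-1/212296) = 11323/106148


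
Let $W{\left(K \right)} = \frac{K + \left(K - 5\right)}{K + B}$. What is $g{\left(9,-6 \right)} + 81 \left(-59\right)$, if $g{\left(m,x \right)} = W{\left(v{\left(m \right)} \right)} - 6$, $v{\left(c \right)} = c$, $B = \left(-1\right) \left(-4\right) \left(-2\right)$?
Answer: $-4772$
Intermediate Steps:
$B = -8$ ($B = 4 \left(-2\right) = -8$)
$W{\left(K \right)} = \frac{-5 + 2 K}{-8 + K}$ ($W{\left(K \right)} = \frac{K + \left(K - 5\right)}{K - 8} = \frac{K + \left(K - 5\right)}{-8 + K} = \frac{K + \left(-5 + K\right)}{-8 + K} = \frac{-5 + 2 K}{-8 + K}$)
$g{\left(m,x \right)} = -6 + \frac{-5 + 2 m}{-8 + m}$ ($g{\left(m,x \right)} = \frac{-5 + 2 m}{-8 + m} - 6 = -6 + \frac{-5 + 2 m}{-8 + m}$)
$g{\left(9,-6 \right)} + 81 \left(-59\right) = \frac{43 - 36}{-8 + 9} + 81 \left(-59\right) = \frac{43 - 36}{1} - 4779 = 1 \cdot 7 - 4779 = 7 - 4779 = -4772$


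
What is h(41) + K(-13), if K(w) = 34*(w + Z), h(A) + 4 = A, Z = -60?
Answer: -2445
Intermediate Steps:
h(A) = -4 + A
K(w) = -2040 + 34*w (K(w) = 34*(w - 60) = 34*(-60 + w) = -2040 + 34*w)
h(41) + K(-13) = (-4 + 41) + (-2040 + 34*(-13)) = 37 + (-2040 - 442) = 37 - 2482 = -2445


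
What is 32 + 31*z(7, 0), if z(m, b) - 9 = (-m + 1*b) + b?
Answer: 94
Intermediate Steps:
z(m, b) = 9 - m + 2*b (z(m, b) = 9 + ((-m + 1*b) + b) = 9 + ((-m + b) + b) = 9 + ((b - m) + b) = 9 + (-m + 2*b) = 9 - m + 2*b)
32 + 31*z(7, 0) = 32 + 31*(9 - 1*7 + 2*0) = 32 + 31*(9 - 7 + 0) = 32 + 31*2 = 32 + 62 = 94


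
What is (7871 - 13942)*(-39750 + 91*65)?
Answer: 205412285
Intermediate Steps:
(7871 - 13942)*(-39750 + 91*65) = -6071*(-39750 + 5915) = -6071*(-33835) = 205412285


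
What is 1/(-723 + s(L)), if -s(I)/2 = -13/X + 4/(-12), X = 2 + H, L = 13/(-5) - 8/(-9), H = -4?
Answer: -3/2206 ≈ -0.0013599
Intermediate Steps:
L = -77/45 (L = 13*(-1/5) - 8*(-1/9) = -13/5 + 8/9 = -77/45 ≈ -1.7111)
X = -2 (X = 2 - 4 = -2)
s(I) = -37/3 (s(I) = -2*(-13/(-2) + 4/(-12)) = -2*(-13*(-1/2) + 4*(-1/12)) = -2*(13/2 - 1/3) = -2*37/6 = -37/3)
1/(-723 + s(L)) = 1/(-723 - 37/3) = 1/(-2206/3) = -3/2206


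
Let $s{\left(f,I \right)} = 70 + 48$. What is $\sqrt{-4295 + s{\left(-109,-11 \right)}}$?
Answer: $i \sqrt{4177} \approx 64.63 i$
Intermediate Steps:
$s{\left(f,I \right)} = 118$
$\sqrt{-4295 + s{\left(-109,-11 \right)}} = \sqrt{-4295 + 118} = \sqrt{-4177} = i \sqrt{4177}$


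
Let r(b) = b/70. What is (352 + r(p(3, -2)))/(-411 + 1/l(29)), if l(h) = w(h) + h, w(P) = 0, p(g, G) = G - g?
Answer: -142883/166852 ≈ -0.85635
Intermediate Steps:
l(h) = h (l(h) = 0 + h = h)
r(b) = b/70 (r(b) = b*(1/70) = b/70)
(352 + r(p(3, -2)))/(-411 + 1/l(29)) = (352 + (-2 - 1*3)/70)/(-411 + 1/29) = (352 + (-2 - 3)/70)/(-411 + 1/29) = (352 + (1/70)*(-5))/(-11918/29) = (352 - 1/14)*(-29/11918) = (4927/14)*(-29/11918) = -142883/166852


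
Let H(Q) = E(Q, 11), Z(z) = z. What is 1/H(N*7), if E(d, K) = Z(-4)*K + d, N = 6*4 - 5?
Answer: 1/89 ≈ 0.011236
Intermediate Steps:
N = 19 (N = 24 - 5 = 19)
E(d, K) = d - 4*K (E(d, K) = -4*K + d = d - 4*K)
H(Q) = -44 + Q (H(Q) = Q - 4*11 = Q - 44 = -44 + Q)
1/H(N*7) = 1/(-44 + 19*7) = 1/(-44 + 133) = 1/89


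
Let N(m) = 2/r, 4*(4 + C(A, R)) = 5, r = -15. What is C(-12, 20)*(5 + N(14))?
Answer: -803/60 ≈ -13.383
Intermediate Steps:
C(A, R) = -11/4 (C(A, R) = -4 + (1/4)*5 = -4 + 5/4 = -11/4)
N(m) = -2/15 (N(m) = 2/(-15) = 2*(-1/15) = -2/15)
C(-12, 20)*(5 + N(14)) = -11*(5 - 2/15)/4 = -11/4*73/15 = -803/60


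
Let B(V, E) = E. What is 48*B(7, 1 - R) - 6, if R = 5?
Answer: -198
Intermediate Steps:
48*B(7, 1 - R) - 6 = 48*(1 - 1*5) - 6 = 48*(1 - 5) - 6 = 48*(-4) - 6 = -192 - 6 = -198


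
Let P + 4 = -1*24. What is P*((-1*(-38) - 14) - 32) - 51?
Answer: 173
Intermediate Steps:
P = -28 (P = -4 - 1*24 = -4 - 24 = -28)
P*((-1*(-38) - 14) - 32) - 51 = -28*((-1*(-38) - 14) - 32) - 51 = -28*((38 - 14) - 32) - 51 = -28*(24 - 32) - 51 = -28*(-8) - 51 = 224 - 51 = 173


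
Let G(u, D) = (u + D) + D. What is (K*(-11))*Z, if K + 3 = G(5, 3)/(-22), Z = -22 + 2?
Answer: -770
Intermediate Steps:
G(u, D) = u + 2*D (G(u, D) = (D + u) + D = u + 2*D)
Z = -20
K = -7/2 (K = -3 + (5 + 2*3)/(-22) = -3 + (5 + 6)*(-1/22) = -3 + 11*(-1/22) = -3 - ½ = -7/2 ≈ -3.5000)
(K*(-11))*Z = -7/2*(-11)*(-20) = (77/2)*(-20) = -770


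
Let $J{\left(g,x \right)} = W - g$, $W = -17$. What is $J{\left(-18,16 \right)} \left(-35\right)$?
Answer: $-35$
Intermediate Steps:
$J{\left(g,x \right)} = -17 - g$
$J{\left(-18,16 \right)} \left(-35\right) = \left(-17 - -18\right) \left(-35\right) = \left(-17 + 18\right) \left(-35\right) = 1 \left(-35\right) = -35$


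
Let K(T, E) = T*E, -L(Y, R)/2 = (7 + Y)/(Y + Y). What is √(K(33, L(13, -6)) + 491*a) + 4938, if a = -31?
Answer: 4938 + I*√2580929/13 ≈ 4938.0 + 123.58*I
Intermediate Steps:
L(Y, R) = -(7 + Y)/Y (L(Y, R) = -2*(7 + Y)/(Y + Y) = -2*(7 + Y)/(2*Y) = -2*(7 + Y)*1/(2*Y) = -(7 + Y)/Y)
K(T, E) = E*T
√(K(33, L(13, -6)) + 491*a) + 4938 = √(((-7 - 1*13)/13)*33 + 491*(-31)) + 4938 = √(((-7 - 13)/13)*33 - 15221) + 4938 = √(((1/13)*(-20))*33 - 15221) + 4938 = √(-20/13*33 - 15221) + 4938 = √(-660/13 - 15221) + 4938 = √(-198533/13) + 4938 = I*√2580929/13 + 4938 = 4938 + I*√2580929/13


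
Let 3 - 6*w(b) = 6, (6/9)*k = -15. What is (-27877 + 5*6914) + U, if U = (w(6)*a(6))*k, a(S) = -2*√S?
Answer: 6693 - 45*√6/2 ≈ 6637.9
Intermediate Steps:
k = -45/2 (k = (3/2)*(-15) = -45/2 ≈ -22.500)
w(b) = -½ (w(b) = ½ - ⅙*6 = ½ - 1 = -½)
U = -45*√6/2 (U = -(-1)*√6*(-45/2) = √6*(-45/2) = -45*√6/2 ≈ -55.114)
(-27877 + 5*6914) + U = (-27877 + 5*6914) - 45*√6/2 = (-27877 + 34570) - 45*√6/2 = 6693 - 45*√6/2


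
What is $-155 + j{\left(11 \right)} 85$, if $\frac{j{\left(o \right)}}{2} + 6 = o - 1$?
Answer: $525$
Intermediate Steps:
$j{\left(o \right)} = -14 + 2 o$ ($j{\left(o \right)} = -12 + 2 \left(o - 1\right) = -12 + 2 \left(-1 + o\right) = -12 + \left(-2 + 2 o\right) = -14 + 2 o$)
$-155 + j{\left(11 \right)} 85 = -155 + \left(-14 + 2 \cdot 11\right) 85 = -155 + \left(-14 + 22\right) 85 = -155 + 8 \cdot 85 = -155 + 680 = 525$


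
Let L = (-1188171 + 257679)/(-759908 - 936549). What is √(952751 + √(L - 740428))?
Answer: √(2741985320643237599 + 6785828*I*√133182830760475783)/1696457 ≈ 976.09 + 0.44078*I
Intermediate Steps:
L = 930492/1696457 (L = -930492/(-1696457) = -930492*(-1/1696457) = 930492/1696457 ≈ 0.54849)
√(952751 + √(L - 740428)) = √(952751 + √(930492/1696457 - 740428)) = √(952751 + √(-1256103333104/1696457)) = √(952751 + 4*I*√133182830760475783/1696457)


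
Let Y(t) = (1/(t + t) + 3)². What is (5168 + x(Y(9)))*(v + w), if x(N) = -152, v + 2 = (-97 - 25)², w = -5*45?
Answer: 73519512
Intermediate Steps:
w = -225
v = 14882 (v = -2 + (-97 - 25)² = -2 + (-122)² = -2 + 14884 = 14882)
Y(t) = (3 + 1/(2*t))² (Y(t) = (1/(2*t) + 3)² = (3 + 1/(2*t))²)
(5168 + x(Y(9)))*(v + w) = (5168 - 152)*(14882 - 225) = 5016*14657 = 73519512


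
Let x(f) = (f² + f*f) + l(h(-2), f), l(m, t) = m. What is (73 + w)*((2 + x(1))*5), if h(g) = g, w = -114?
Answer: -410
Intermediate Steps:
x(f) = -2 + 2*f² (x(f) = (f² + f*f) - 2 = (f² + f²) - 2 = 2*f² - 2 = -2 + 2*f²)
(73 + w)*((2 + x(1))*5) = (73 - 114)*((2 + (-2 + 2*1²))*5) = -41*(2 + (-2 + 2*1))*5 = -41*(2 + (-2 + 2))*5 = -41*(2 + 0)*5 = -82*5 = -41*10 = -410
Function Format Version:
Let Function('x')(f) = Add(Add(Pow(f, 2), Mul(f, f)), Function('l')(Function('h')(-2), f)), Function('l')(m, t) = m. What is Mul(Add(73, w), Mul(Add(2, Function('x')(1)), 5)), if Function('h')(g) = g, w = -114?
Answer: -410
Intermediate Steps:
Function('x')(f) = Add(-2, Mul(2, Pow(f, 2))) (Function('x')(f) = Add(Add(Pow(f, 2), Mul(f, f)), -2) = Add(Add(Pow(f, 2), Pow(f, 2)), -2) = Add(Mul(2, Pow(f, 2)), -2) = Add(-2, Mul(2, Pow(f, 2))))
Mul(Add(73, w), Mul(Add(2, Function('x')(1)), 5)) = Mul(Add(73, -114), Mul(Add(2, Add(-2, Mul(2, Pow(1, 2)))), 5)) = Mul(-41, Mul(Add(2, Add(-2, Mul(2, 1))), 5)) = Mul(-41, Mul(Add(2, Add(-2, 2)), 5)) = Mul(-41, Mul(Add(2, 0), 5)) = Mul(-41, Mul(2, 5)) = Mul(-41, 10) = -410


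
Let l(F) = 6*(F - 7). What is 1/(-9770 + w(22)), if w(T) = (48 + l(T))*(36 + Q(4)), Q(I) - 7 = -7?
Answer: -1/4802 ≈ -0.00020825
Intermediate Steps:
Q(I) = 0 (Q(I) = 7 - 7 = 0)
l(F) = -42 + 6*F (l(F) = 6*(-7 + F) = -42 + 6*F)
w(T) = 216 + 216*T (w(T) = (48 + (-42 + 6*T))*(36 + 0) = (6 + 6*T)*36 = 216 + 216*T)
1/(-9770 + w(22)) = 1/(-9770 + (216 + 216*22)) = 1/(-9770 + (216 + 4752)) = 1/(-9770 + 4968) = 1/(-4802) = -1/4802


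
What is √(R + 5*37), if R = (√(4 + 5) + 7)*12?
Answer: √305 ≈ 17.464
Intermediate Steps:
R = 120 (R = (√9 + 7)*12 = (3 + 7)*12 = 10*12 = 120)
√(R + 5*37) = √(120 + 5*37) = √(120 + 185) = √305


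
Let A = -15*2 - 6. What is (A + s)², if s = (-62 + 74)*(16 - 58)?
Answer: 291600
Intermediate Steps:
s = -504 (s = 12*(-42) = -504)
A = -36 (A = -5*6 - 6 = -30 - 6 = -36)
(A + s)² = (-36 - 504)² = (-540)² = 291600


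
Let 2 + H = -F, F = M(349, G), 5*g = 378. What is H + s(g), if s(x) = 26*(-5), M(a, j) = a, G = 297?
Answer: -481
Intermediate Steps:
g = 378/5 (g = (⅕)*378 = 378/5 ≈ 75.600)
F = 349
s(x) = -130
H = -351 (H = -2 - 1*349 = -2 - 349 = -351)
H + s(g) = -351 - 130 = -481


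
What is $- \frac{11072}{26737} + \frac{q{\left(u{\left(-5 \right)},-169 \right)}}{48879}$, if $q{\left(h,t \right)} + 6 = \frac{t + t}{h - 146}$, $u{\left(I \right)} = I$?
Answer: $- \frac{81734618104}{197338551273} \approx -0.41418$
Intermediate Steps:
$q{\left(h,t \right)} = -6 + \frac{2 t}{-146 + h}$ ($q{\left(h,t \right)} = -6 + \frac{t + t}{h - 146} = -6 + \frac{2 t}{-146 + h}$)
$- \frac{11072}{26737} + \frac{q{\left(u{\left(-5 \right)},-169 \right)}}{48879} = - \frac{11072}{26737} + \frac{2 \frac{1}{-146 - 5} \left(438 - 169 - -15\right)}{48879} = \left(-11072\right) \frac{1}{26737} + \frac{2 \left(438 - 169 + 15\right)}{-151} \cdot \frac{1}{48879} = - \frac{11072}{26737} + 2 \left(- \frac{1}{151}\right) 284 \cdot \frac{1}{48879} = - \frac{11072}{26737} - \frac{568}{7380729} = - \frac{81734618104}{197338551273}$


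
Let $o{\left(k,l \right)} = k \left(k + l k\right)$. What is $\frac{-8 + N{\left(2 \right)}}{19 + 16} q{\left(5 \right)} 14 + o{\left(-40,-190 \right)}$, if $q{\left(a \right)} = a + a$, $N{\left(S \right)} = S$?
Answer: $-302424$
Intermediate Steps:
$q{\left(a \right)} = 2 a$
$o{\left(k,l \right)} = k \left(k + k l\right)$
$\frac{-8 + N{\left(2 \right)}}{19 + 16} q{\left(5 \right)} 14 + o{\left(-40,-190 \right)} = \frac{-8 + 2}{19 + 16} \cdot 2 \cdot 5 \cdot 14 + \left(-40\right)^{2} \left(1 - 190\right) = - \frac{6}{35} \cdot 10 \cdot 14 + 1600 \left(-189\right) = \left(-6\right) \frac{1}{35} \cdot 10 \cdot 14 - 302400 = \left(- \frac{6}{35}\right) 10 \cdot 14 - 302400 = \left(- \frac{12}{7}\right) 14 - 302400 = -24 - 302400 = -302424$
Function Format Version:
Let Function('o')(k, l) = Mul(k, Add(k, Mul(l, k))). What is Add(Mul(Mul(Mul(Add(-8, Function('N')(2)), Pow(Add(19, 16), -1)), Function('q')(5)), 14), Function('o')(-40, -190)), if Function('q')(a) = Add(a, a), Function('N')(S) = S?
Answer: -302424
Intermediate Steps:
Function('q')(a) = Mul(2, a)
Function('o')(k, l) = Mul(k, Add(k, Mul(k, l)))
Add(Mul(Mul(Mul(Add(-8, Function('N')(2)), Pow(Add(19, 16), -1)), Function('q')(5)), 14), Function('o')(-40, -190)) = Add(Mul(Mul(Mul(Add(-8, 2), Pow(Add(19, 16), -1)), Mul(2, 5)), 14), Mul(Pow(-40, 2), Add(1, -190))) = Add(Mul(Mul(Mul(-6, Pow(35, -1)), 10), 14), Mul(1600, -189)) = Add(Mul(Mul(Mul(-6, Rational(1, 35)), 10), 14), -302400) = Add(Mul(Mul(Rational(-6, 35), 10), 14), -302400) = Add(Mul(Rational(-12, 7), 14), -302400) = Add(-24, -302400) = -302424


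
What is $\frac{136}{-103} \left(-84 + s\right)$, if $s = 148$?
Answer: $- \frac{8704}{103} \approx -84.505$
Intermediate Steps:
$\frac{136}{-103} \left(-84 + s\right) = \frac{136}{-103} \left(-84 + 148\right) = 136 \left(- \frac{1}{103}\right) 64 = \left(- \frac{136}{103}\right) 64 = - \frac{8704}{103}$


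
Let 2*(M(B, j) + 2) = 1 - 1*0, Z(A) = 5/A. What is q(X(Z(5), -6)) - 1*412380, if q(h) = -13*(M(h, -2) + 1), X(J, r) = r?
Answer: -824747/2 ≈ -4.1237e+5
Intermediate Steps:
M(B, j) = -3/2 (M(B, j) = -2 + (1 - 1*0)/2 = -2 + (1 + 0)/2 = -2 + (1/2)*1 = -2 + 1/2 = -3/2)
q(h) = 13/2 (q(h) = -13*(-3/2 + 1) = -13*(-1/2) = 13/2)
q(X(Z(5), -6)) - 1*412380 = 13/2 - 1*412380 = 13/2 - 412380 = -824747/2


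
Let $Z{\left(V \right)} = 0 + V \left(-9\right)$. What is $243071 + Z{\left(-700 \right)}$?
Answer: $249371$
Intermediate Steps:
$Z{\left(V \right)} = - 9 V$ ($Z{\left(V \right)} = 0 - 9 V = - 9 V$)
$243071 + Z{\left(-700 \right)} = 243071 - -6300 = 243071 + 6300 = 249371$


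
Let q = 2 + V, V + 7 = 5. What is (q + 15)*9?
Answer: 135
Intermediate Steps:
V = -2 (V = -7 + 5 = -2)
q = 0 (q = 2 - 2 = 0)
(q + 15)*9 = (0 + 15)*9 = 15*9 = 135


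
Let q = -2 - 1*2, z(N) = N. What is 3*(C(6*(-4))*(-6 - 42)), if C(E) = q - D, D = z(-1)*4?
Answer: 0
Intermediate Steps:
D = -4 (D = -1*4 = -4)
q = -4 (q = -2 - 2 = -4)
C(E) = 0 (C(E) = -4 - 1*(-4) = -4 + 4 = 0)
3*(C(6*(-4))*(-6 - 42)) = 3*(0*(-6 - 42)) = 3*(0*(-48)) = 3*0 = 0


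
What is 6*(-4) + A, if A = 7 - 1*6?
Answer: -23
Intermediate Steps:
A = 1 (A = 7 - 6 = 1)
6*(-4) + A = 6*(-4) + 1 = -24 + 1 = -23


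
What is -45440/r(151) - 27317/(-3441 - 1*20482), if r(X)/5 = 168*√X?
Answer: 27317/23923 - 1136*√151/3171 ≈ -3.2603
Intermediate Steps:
r(X) = 840*√X (r(X) = 5*(168*√X) = 840*√X)
-45440/r(151) - 27317/(-3441 - 1*20482) = -45440*√151/126840 - 27317/(-3441 - 1*20482) = -1136*√151/3171 - 27317/(-3441 - 20482) = -1136*√151/3171 - 27317/(-23923) = -1136*√151/3171 - 27317*(-1/23923) = -1136*√151/3171 + 27317/23923 = 27317/23923 - 1136*√151/3171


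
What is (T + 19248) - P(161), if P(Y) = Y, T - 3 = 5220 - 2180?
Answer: 22130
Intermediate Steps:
T = 3043 (T = 3 + (5220 - 2180) = 3 + 3040 = 3043)
(T + 19248) - P(161) = (3043 + 19248) - 1*161 = 22291 - 161 = 22130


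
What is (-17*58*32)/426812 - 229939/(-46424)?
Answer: 24168988605/4953580072 ≈ 4.8791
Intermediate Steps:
(-17*58*32)/426812 - 229939/(-46424) = -986*32*(1/426812) - 229939*(-1/46424) = -31552*1/426812 + 229939/46424 = -7888/106703 + 229939/46424 = 24168988605/4953580072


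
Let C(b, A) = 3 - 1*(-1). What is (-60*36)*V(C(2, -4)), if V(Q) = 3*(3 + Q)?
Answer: -45360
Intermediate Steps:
C(b, A) = 4 (C(b, A) = 3 + 1 = 4)
V(Q) = 9 + 3*Q
(-60*36)*V(C(2, -4)) = (-60*36)*(9 + 3*4) = -2160*(9 + 12) = -2160*21 = -45360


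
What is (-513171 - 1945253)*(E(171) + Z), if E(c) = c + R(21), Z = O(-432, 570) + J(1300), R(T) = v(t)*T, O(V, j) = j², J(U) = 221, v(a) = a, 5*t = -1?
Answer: -3998476672136/5 ≈ -7.9970e+11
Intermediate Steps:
t = -⅕ (t = (⅕)*(-1) = -⅕ ≈ -0.20000)
R(T) = -T/5
Z = 325121 (Z = 570² + 221 = 324900 + 221 = 325121)
E(c) = -21/5 + c (E(c) = c - ⅕*21 = c - 21/5 = -21/5 + c)
(-513171 - 1945253)*(E(171) + Z) = (-513171 - 1945253)*((-21/5 + 171) + 325121) = -2458424*(834/5 + 325121) = -2458424*1626439/5 = -3998476672136/5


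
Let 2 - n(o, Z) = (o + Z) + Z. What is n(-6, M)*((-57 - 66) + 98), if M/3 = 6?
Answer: 700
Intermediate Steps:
M = 18 (M = 3*6 = 18)
n(o, Z) = 2 - o - 2*Z (n(o, Z) = 2 - ((o + Z) + Z) = 2 - ((Z + o) + Z) = 2 - (o + 2*Z) = 2 + (-o - 2*Z) = 2 - o - 2*Z)
n(-6, M)*((-57 - 66) + 98) = (2 - 1*(-6) - 2*18)*((-57 - 66) + 98) = (2 + 6 - 36)*(-123 + 98) = -28*(-25) = 700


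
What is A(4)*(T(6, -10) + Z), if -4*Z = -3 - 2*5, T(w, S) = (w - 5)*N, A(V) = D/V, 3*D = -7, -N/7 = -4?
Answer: -875/48 ≈ -18.229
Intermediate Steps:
N = 28 (N = -7*(-4) = 28)
D = -7/3 (D = (1/3)*(-7) = -7/3 ≈ -2.3333)
A(V) = -7/(3*V)
T(w, S) = -140 + 28*w (T(w, S) = (w - 5)*28 = (-5 + w)*28 = -140 + 28*w)
Z = 13/4 (Z = -(-3 - 2*5)/4 = -(-3 - 10)/4 = -1/4*(-13) = 13/4 ≈ 3.2500)
A(4)*(T(6, -10) + Z) = (-7/3/4)*((-140 + 28*6) + 13/4) = (-7/3*1/4)*((-140 + 168) + 13/4) = -7*(28 + 13/4)/12 = -7/12*125/4 = -875/48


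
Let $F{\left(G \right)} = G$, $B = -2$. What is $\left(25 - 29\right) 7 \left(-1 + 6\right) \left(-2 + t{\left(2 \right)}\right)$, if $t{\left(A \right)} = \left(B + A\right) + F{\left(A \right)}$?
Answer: $0$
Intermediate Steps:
$t{\left(A \right)} = -2 + 2 A$ ($t{\left(A \right)} = \left(-2 + A\right) + A = -2 + 2 A$)
$\left(25 - 29\right) 7 \left(-1 + 6\right) \left(-2 + t{\left(2 \right)}\right) = \left(25 - 29\right) 7 \left(-1 + 6\right) \left(-2 + \left(-2 + 2 \cdot 2\right)\right) = - 4 \cdot 7 \cdot 5 \left(-2 + \left(-2 + 4\right)\right) = - 4 \cdot 7 \cdot 5 \left(-2 + 2\right) = - 4 \cdot 7 \cdot 5 \cdot 0 = - 4 \cdot 7 \cdot 0 = \left(-4\right) 0 = 0$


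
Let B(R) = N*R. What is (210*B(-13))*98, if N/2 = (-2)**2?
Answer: -2140320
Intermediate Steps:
N = 8 (N = 2*(-2)**2 = 2*4 = 8)
B(R) = 8*R
(210*B(-13))*98 = (210*(8*(-13)))*98 = (210*(-104))*98 = -21840*98 = -2140320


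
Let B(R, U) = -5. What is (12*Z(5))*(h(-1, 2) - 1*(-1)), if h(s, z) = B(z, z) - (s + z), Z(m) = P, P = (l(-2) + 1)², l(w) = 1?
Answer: -240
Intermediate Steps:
P = 4 (P = (1 + 1)² = 2² = 4)
Z(m) = 4
h(s, z) = -5 - s - z (h(s, z) = -5 - (s + z) = -5 + (-s - z) = -5 - s - z)
(12*Z(5))*(h(-1, 2) - 1*(-1)) = (12*4)*((-5 - 1*(-1) - 1*2) - 1*(-1)) = 48*((-5 + 1 - 2) + 1) = 48*(-6 + 1) = 48*(-5) = -240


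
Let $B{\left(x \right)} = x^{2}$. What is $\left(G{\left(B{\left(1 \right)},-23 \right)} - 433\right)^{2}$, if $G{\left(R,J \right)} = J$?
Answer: $207936$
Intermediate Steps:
$\left(G{\left(B{\left(1 \right)},-23 \right)} - 433\right)^{2} = \left(-23 - 433\right)^{2} = \left(-456\right)^{2} = 207936$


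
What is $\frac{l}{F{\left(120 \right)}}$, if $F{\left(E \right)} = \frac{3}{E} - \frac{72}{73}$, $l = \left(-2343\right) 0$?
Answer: $0$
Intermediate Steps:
$l = 0$
$F{\left(E \right)} = - \frac{72}{73} + \frac{3}{E}$ ($F{\left(E \right)} = \frac{3}{E} - \frac{72}{73} = - \frac{72}{73} + \frac{3}{E}$)
$\frac{l}{F{\left(120 \right)}} = \frac{0}{- \frac{72}{73} + \frac{3}{120}} = \frac{0}{- \frac{72}{73} + 3 \cdot \frac{1}{120}} = \frac{0}{- \frac{72}{73} + \frac{1}{40}} = \frac{0}{- \frac{2807}{2920}} = 0 \left(- \frac{2920}{2807}\right) = 0$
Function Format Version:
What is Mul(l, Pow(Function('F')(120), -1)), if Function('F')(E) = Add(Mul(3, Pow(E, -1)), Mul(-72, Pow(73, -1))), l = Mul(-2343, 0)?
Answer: 0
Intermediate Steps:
l = 0
Function('F')(E) = Add(Rational(-72, 73), Mul(3, Pow(E, -1))) (Function('F')(E) = Add(Mul(3, Pow(E, -1)), Mul(-72, Rational(1, 73))) = Add(Mul(3, Pow(E, -1)), Rational(-72, 73)) = Add(Rational(-72, 73), Mul(3, Pow(E, -1))))
Mul(l, Pow(Function('F')(120), -1)) = Mul(0, Pow(Add(Rational(-72, 73), Mul(3, Pow(120, -1))), -1)) = Mul(0, Pow(Add(Rational(-72, 73), Mul(3, Rational(1, 120))), -1)) = Mul(0, Pow(Add(Rational(-72, 73), Rational(1, 40)), -1)) = Mul(0, Pow(Rational(-2807, 2920), -1)) = Mul(0, Rational(-2920, 2807)) = 0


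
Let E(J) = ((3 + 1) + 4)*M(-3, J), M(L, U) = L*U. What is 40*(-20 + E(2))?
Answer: -2720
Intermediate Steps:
E(J) = -24*J (E(J) = ((3 + 1) + 4)*(-3*J) = (4 + 4)*(-3*J) = 8*(-3*J) = -24*J)
40*(-20 + E(2)) = 40*(-20 - 24*2) = 40*(-20 - 48) = 40*(-68) = -2720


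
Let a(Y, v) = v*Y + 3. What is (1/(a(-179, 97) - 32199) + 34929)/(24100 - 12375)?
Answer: 49458466/16602265 ≈ 2.9790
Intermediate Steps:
a(Y, v) = 3 + Y*v (a(Y, v) = Y*v + 3 = 3 + Y*v)
(1/(a(-179, 97) - 32199) + 34929)/(24100 - 12375) = (1/((3 - 179*97) - 32199) + 34929)/(24100 - 12375) = (1/((3 - 17363) - 32199) + 34929)/11725 = (1/(-17360 - 32199) + 34929)*(1/11725) = (1/(-49559) + 34929)*(1/11725) = (-1/49559 + 34929)*(1/11725) = (1731046310/49559)*(1/11725) = 49458466/16602265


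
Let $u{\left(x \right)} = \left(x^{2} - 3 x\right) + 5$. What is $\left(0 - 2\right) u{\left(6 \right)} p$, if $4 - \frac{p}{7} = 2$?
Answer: $-644$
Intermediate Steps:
$p = 14$ ($p = 28 - 14 = 14$)
$u{\left(x \right)} = 5 + x^{2} - 3 x$
$\left(0 - 2\right) u{\left(6 \right)} p = \left(0 - 2\right) \left(5 + 6^{2} - 18\right) 14 = - 2 \left(5 + 36 - 18\right) 14 = \left(-2\right) 23 \cdot 14 = \left(-46\right) 14 = -644$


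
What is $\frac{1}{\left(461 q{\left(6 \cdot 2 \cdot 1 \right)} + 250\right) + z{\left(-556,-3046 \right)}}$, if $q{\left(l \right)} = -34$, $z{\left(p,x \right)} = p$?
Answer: $- \frac{1}{15980} \approx -6.2578 \cdot 10^{-5}$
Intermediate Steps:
$\frac{1}{\left(461 q{\left(6 \cdot 2 \cdot 1 \right)} + 250\right) + z{\left(-556,-3046 \right)}} = \frac{1}{\left(461 \left(-34\right) + 250\right) - 556} = \frac{1}{\left(-15674 + 250\right) - 556} = \frac{1}{-15424 - 556} = \frac{1}{-15980} = - \frac{1}{15980}$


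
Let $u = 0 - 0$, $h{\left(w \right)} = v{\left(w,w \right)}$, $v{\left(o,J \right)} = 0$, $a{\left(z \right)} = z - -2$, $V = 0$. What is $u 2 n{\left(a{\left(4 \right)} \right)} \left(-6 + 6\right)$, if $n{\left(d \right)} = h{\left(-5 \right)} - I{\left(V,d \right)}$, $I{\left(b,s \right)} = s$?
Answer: $0$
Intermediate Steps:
$a{\left(z \right)} = 2 + z$ ($a{\left(z \right)} = z + 2 = 2 + z$)
$h{\left(w \right)} = 0$
$n{\left(d \right)} = - d$ ($n{\left(d \right)} = 0 - d = - d$)
$u = 0$ ($u = 0 + 0 = 0$)
$u 2 n{\left(a{\left(4 \right)} \right)} \left(-6 + 6\right) = 0 \cdot 2 \left(- (2 + 4)\right) \left(-6 + 6\right) = 0 \left(\left(-1\right) 6\right) 0 = 0 \left(-6\right) 0 = 0 \cdot 0 = 0$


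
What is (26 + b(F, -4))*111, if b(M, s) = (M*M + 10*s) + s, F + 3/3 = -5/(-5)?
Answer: -1998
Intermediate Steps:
F = 0 (F = -1 - 5/(-5) = -1 - 5*(-⅕) = -1 + 1 = 0)
b(M, s) = M² + 11*s (b(M, s) = (M² + 10*s) + s = M² + 11*s)
(26 + b(F, -4))*111 = (26 + (0² + 11*(-4)))*111 = (26 + (0 - 44))*111 = (26 - 44)*111 = -18*111 = -1998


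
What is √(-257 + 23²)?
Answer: 4*√17 ≈ 16.492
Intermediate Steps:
√(-257 + 23²) = √(-257 + 529) = √272 = 4*√17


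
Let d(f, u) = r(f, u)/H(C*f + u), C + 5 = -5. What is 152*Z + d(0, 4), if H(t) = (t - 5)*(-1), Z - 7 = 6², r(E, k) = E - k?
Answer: 6532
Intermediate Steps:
C = -10 (C = -5 - 5 = -10)
Z = 43 (Z = 7 + 6² = 7 + 36 = 43)
H(t) = 5 - t (H(t) = (-5 + t)*(-1) = 5 - t)
d(f, u) = (f - u)/(5 - u + 10*f) (d(f, u) = (f - u)/(5 - (-10*f + u)) = (f - u)/(5 - (u - 10*f)) = (f - u)/(5 + (-u + 10*f)) = (f - u)/(5 - u + 10*f))
152*Z + d(0, 4) = 152*43 + (0 - 1*4)/(5 - 1*4 + 10*0) = 6536 + (0 - 4)/(5 - 4 + 0) = 6536 - 4/1 = 6536 + 1*(-4) = 6536 - 4 = 6532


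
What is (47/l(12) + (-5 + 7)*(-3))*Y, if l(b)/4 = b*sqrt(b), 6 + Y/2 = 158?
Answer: -1824 + 893*sqrt(3)/18 ≈ -1738.1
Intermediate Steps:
Y = 304 (Y = -12 + 2*158 = -12 + 316 = 304)
l(b) = 4*b**(3/2) (l(b) = 4*(b*sqrt(b)) = 4*b**(3/2))
(47/l(12) + (-5 + 7)*(-3))*Y = (47/((4*12**(3/2))) + (-5 + 7)*(-3))*304 = (47/((4*(24*sqrt(3)))) + 2*(-3))*304 = (47/((96*sqrt(3))) - 6)*304 = (47*(sqrt(3)/288) - 6)*304 = (47*sqrt(3)/288 - 6)*304 = (-6 + 47*sqrt(3)/288)*304 = -1824 + 893*sqrt(3)/18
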